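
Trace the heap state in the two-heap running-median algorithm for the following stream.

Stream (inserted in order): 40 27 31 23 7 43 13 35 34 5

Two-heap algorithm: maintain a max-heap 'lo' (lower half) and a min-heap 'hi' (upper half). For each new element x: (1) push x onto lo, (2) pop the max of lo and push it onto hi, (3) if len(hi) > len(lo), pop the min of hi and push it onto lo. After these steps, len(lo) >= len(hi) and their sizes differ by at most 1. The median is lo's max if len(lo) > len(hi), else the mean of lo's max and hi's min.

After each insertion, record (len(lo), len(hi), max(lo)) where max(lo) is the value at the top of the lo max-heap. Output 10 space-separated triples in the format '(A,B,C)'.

Answer: (1,0,40) (1,1,27) (2,1,31) (2,2,27) (3,2,27) (3,3,27) (4,3,27) (4,4,27) (5,4,31) (5,5,27)

Derivation:
Step 1: insert 40 -> lo=[40] hi=[] -> (len(lo)=1, len(hi)=0, max(lo)=40)
Step 2: insert 27 -> lo=[27] hi=[40] -> (len(lo)=1, len(hi)=1, max(lo)=27)
Step 3: insert 31 -> lo=[27, 31] hi=[40] -> (len(lo)=2, len(hi)=1, max(lo)=31)
Step 4: insert 23 -> lo=[23, 27] hi=[31, 40] -> (len(lo)=2, len(hi)=2, max(lo)=27)
Step 5: insert 7 -> lo=[7, 23, 27] hi=[31, 40] -> (len(lo)=3, len(hi)=2, max(lo)=27)
Step 6: insert 43 -> lo=[7, 23, 27] hi=[31, 40, 43] -> (len(lo)=3, len(hi)=3, max(lo)=27)
Step 7: insert 13 -> lo=[7, 13, 23, 27] hi=[31, 40, 43] -> (len(lo)=4, len(hi)=3, max(lo)=27)
Step 8: insert 35 -> lo=[7, 13, 23, 27] hi=[31, 35, 40, 43] -> (len(lo)=4, len(hi)=4, max(lo)=27)
Step 9: insert 34 -> lo=[7, 13, 23, 27, 31] hi=[34, 35, 40, 43] -> (len(lo)=5, len(hi)=4, max(lo)=31)
Step 10: insert 5 -> lo=[5, 7, 13, 23, 27] hi=[31, 34, 35, 40, 43] -> (len(lo)=5, len(hi)=5, max(lo)=27)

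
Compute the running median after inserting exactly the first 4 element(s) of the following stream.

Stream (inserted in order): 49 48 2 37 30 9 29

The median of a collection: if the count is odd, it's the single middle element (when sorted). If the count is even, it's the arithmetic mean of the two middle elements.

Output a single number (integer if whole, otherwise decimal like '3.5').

Answer: 42.5

Derivation:
Step 1: insert 49 -> lo=[49] (size 1, max 49) hi=[] (size 0) -> median=49
Step 2: insert 48 -> lo=[48] (size 1, max 48) hi=[49] (size 1, min 49) -> median=48.5
Step 3: insert 2 -> lo=[2, 48] (size 2, max 48) hi=[49] (size 1, min 49) -> median=48
Step 4: insert 37 -> lo=[2, 37] (size 2, max 37) hi=[48, 49] (size 2, min 48) -> median=42.5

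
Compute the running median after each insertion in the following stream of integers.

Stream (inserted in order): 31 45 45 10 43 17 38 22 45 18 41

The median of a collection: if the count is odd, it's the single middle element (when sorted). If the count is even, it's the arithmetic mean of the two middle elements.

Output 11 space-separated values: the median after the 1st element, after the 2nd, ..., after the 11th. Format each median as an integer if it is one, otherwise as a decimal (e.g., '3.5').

Answer: 31 38 45 38 43 37 38 34.5 38 34.5 38

Derivation:
Step 1: insert 31 -> lo=[31] (size 1, max 31) hi=[] (size 0) -> median=31
Step 2: insert 45 -> lo=[31] (size 1, max 31) hi=[45] (size 1, min 45) -> median=38
Step 3: insert 45 -> lo=[31, 45] (size 2, max 45) hi=[45] (size 1, min 45) -> median=45
Step 4: insert 10 -> lo=[10, 31] (size 2, max 31) hi=[45, 45] (size 2, min 45) -> median=38
Step 5: insert 43 -> lo=[10, 31, 43] (size 3, max 43) hi=[45, 45] (size 2, min 45) -> median=43
Step 6: insert 17 -> lo=[10, 17, 31] (size 3, max 31) hi=[43, 45, 45] (size 3, min 43) -> median=37
Step 7: insert 38 -> lo=[10, 17, 31, 38] (size 4, max 38) hi=[43, 45, 45] (size 3, min 43) -> median=38
Step 8: insert 22 -> lo=[10, 17, 22, 31] (size 4, max 31) hi=[38, 43, 45, 45] (size 4, min 38) -> median=34.5
Step 9: insert 45 -> lo=[10, 17, 22, 31, 38] (size 5, max 38) hi=[43, 45, 45, 45] (size 4, min 43) -> median=38
Step 10: insert 18 -> lo=[10, 17, 18, 22, 31] (size 5, max 31) hi=[38, 43, 45, 45, 45] (size 5, min 38) -> median=34.5
Step 11: insert 41 -> lo=[10, 17, 18, 22, 31, 38] (size 6, max 38) hi=[41, 43, 45, 45, 45] (size 5, min 41) -> median=38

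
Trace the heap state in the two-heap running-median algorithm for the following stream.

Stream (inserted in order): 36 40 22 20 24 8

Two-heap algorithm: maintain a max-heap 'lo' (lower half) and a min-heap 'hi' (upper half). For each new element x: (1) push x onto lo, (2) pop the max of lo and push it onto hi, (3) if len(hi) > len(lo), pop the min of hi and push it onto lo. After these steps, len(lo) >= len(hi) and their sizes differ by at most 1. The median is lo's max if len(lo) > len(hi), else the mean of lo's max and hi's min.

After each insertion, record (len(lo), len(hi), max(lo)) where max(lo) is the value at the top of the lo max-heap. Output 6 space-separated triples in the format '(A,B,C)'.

Step 1: insert 36 -> lo=[36] hi=[] -> (len(lo)=1, len(hi)=0, max(lo)=36)
Step 2: insert 40 -> lo=[36] hi=[40] -> (len(lo)=1, len(hi)=1, max(lo)=36)
Step 3: insert 22 -> lo=[22, 36] hi=[40] -> (len(lo)=2, len(hi)=1, max(lo)=36)
Step 4: insert 20 -> lo=[20, 22] hi=[36, 40] -> (len(lo)=2, len(hi)=2, max(lo)=22)
Step 5: insert 24 -> lo=[20, 22, 24] hi=[36, 40] -> (len(lo)=3, len(hi)=2, max(lo)=24)
Step 6: insert 8 -> lo=[8, 20, 22] hi=[24, 36, 40] -> (len(lo)=3, len(hi)=3, max(lo)=22)

Answer: (1,0,36) (1,1,36) (2,1,36) (2,2,22) (3,2,24) (3,3,22)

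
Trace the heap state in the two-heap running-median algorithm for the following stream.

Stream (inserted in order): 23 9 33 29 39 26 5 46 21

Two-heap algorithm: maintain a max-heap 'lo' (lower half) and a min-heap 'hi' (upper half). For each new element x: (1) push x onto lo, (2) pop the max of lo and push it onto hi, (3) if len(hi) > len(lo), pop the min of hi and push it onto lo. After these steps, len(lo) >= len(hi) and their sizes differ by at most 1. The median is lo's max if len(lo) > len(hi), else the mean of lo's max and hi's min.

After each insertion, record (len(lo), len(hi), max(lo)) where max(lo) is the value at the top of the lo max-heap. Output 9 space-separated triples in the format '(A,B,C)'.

Step 1: insert 23 -> lo=[23] hi=[] -> (len(lo)=1, len(hi)=0, max(lo)=23)
Step 2: insert 9 -> lo=[9] hi=[23] -> (len(lo)=1, len(hi)=1, max(lo)=9)
Step 3: insert 33 -> lo=[9, 23] hi=[33] -> (len(lo)=2, len(hi)=1, max(lo)=23)
Step 4: insert 29 -> lo=[9, 23] hi=[29, 33] -> (len(lo)=2, len(hi)=2, max(lo)=23)
Step 5: insert 39 -> lo=[9, 23, 29] hi=[33, 39] -> (len(lo)=3, len(hi)=2, max(lo)=29)
Step 6: insert 26 -> lo=[9, 23, 26] hi=[29, 33, 39] -> (len(lo)=3, len(hi)=3, max(lo)=26)
Step 7: insert 5 -> lo=[5, 9, 23, 26] hi=[29, 33, 39] -> (len(lo)=4, len(hi)=3, max(lo)=26)
Step 8: insert 46 -> lo=[5, 9, 23, 26] hi=[29, 33, 39, 46] -> (len(lo)=4, len(hi)=4, max(lo)=26)
Step 9: insert 21 -> lo=[5, 9, 21, 23, 26] hi=[29, 33, 39, 46] -> (len(lo)=5, len(hi)=4, max(lo)=26)

Answer: (1,0,23) (1,1,9) (2,1,23) (2,2,23) (3,2,29) (3,3,26) (4,3,26) (4,4,26) (5,4,26)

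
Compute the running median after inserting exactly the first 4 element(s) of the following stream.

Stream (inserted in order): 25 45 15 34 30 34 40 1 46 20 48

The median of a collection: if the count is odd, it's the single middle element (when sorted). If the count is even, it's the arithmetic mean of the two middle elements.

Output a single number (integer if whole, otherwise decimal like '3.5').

Answer: 29.5

Derivation:
Step 1: insert 25 -> lo=[25] (size 1, max 25) hi=[] (size 0) -> median=25
Step 2: insert 45 -> lo=[25] (size 1, max 25) hi=[45] (size 1, min 45) -> median=35
Step 3: insert 15 -> lo=[15, 25] (size 2, max 25) hi=[45] (size 1, min 45) -> median=25
Step 4: insert 34 -> lo=[15, 25] (size 2, max 25) hi=[34, 45] (size 2, min 34) -> median=29.5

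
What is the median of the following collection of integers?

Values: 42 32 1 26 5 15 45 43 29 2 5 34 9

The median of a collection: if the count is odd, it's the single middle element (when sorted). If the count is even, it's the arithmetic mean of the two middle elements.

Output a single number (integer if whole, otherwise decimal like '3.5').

Answer: 26

Derivation:
Step 1: insert 42 -> lo=[42] (size 1, max 42) hi=[] (size 0) -> median=42
Step 2: insert 32 -> lo=[32] (size 1, max 32) hi=[42] (size 1, min 42) -> median=37
Step 3: insert 1 -> lo=[1, 32] (size 2, max 32) hi=[42] (size 1, min 42) -> median=32
Step 4: insert 26 -> lo=[1, 26] (size 2, max 26) hi=[32, 42] (size 2, min 32) -> median=29
Step 5: insert 5 -> lo=[1, 5, 26] (size 3, max 26) hi=[32, 42] (size 2, min 32) -> median=26
Step 6: insert 15 -> lo=[1, 5, 15] (size 3, max 15) hi=[26, 32, 42] (size 3, min 26) -> median=20.5
Step 7: insert 45 -> lo=[1, 5, 15, 26] (size 4, max 26) hi=[32, 42, 45] (size 3, min 32) -> median=26
Step 8: insert 43 -> lo=[1, 5, 15, 26] (size 4, max 26) hi=[32, 42, 43, 45] (size 4, min 32) -> median=29
Step 9: insert 29 -> lo=[1, 5, 15, 26, 29] (size 5, max 29) hi=[32, 42, 43, 45] (size 4, min 32) -> median=29
Step 10: insert 2 -> lo=[1, 2, 5, 15, 26] (size 5, max 26) hi=[29, 32, 42, 43, 45] (size 5, min 29) -> median=27.5
Step 11: insert 5 -> lo=[1, 2, 5, 5, 15, 26] (size 6, max 26) hi=[29, 32, 42, 43, 45] (size 5, min 29) -> median=26
Step 12: insert 34 -> lo=[1, 2, 5, 5, 15, 26] (size 6, max 26) hi=[29, 32, 34, 42, 43, 45] (size 6, min 29) -> median=27.5
Step 13: insert 9 -> lo=[1, 2, 5, 5, 9, 15, 26] (size 7, max 26) hi=[29, 32, 34, 42, 43, 45] (size 6, min 29) -> median=26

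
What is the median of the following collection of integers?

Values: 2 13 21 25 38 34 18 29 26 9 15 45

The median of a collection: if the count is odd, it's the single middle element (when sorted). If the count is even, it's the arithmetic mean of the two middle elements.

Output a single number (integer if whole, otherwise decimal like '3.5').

Step 1: insert 2 -> lo=[2] (size 1, max 2) hi=[] (size 0) -> median=2
Step 2: insert 13 -> lo=[2] (size 1, max 2) hi=[13] (size 1, min 13) -> median=7.5
Step 3: insert 21 -> lo=[2, 13] (size 2, max 13) hi=[21] (size 1, min 21) -> median=13
Step 4: insert 25 -> lo=[2, 13] (size 2, max 13) hi=[21, 25] (size 2, min 21) -> median=17
Step 5: insert 38 -> lo=[2, 13, 21] (size 3, max 21) hi=[25, 38] (size 2, min 25) -> median=21
Step 6: insert 34 -> lo=[2, 13, 21] (size 3, max 21) hi=[25, 34, 38] (size 3, min 25) -> median=23
Step 7: insert 18 -> lo=[2, 13, 18, 21] (size 4, max 21) hi=[25, 34, 38] (size 3, min 25) -> median=21
Step 8: insert 29 -> lo=[2, 13, 18, 21] (size 4, max 21) hi=[25, 29, 34, 38] (size 4, min 25) -> median=23
Step 9: insert 26 -> lo=[2, 13, 18, 21, 25] (size 5, max 25) hi=[26, 29, 34, 38] (size 4, min 26) -> median=25
Step 10: insert 9 -> lo=[2, 9, 13, 18, 21] (size 5, max 21) hi=[25, 26, 29, 34, 38] (size 5, min 25) -> median=23
Step 11: insert 15 -> lo=[2, 9, 13, 15, 18, 21] (size 6, max 21) hi=[25, 26, 29, 34, 38] (size 5, min 25) -> median=21
Step 12: insert 45 -> lo=[2, 9, 13, 15, 18, 21] (size 6, max 21) hi=[25, 26, 29, 34, 38, 45] (size 6, min 25) -> median=23

Answer: 23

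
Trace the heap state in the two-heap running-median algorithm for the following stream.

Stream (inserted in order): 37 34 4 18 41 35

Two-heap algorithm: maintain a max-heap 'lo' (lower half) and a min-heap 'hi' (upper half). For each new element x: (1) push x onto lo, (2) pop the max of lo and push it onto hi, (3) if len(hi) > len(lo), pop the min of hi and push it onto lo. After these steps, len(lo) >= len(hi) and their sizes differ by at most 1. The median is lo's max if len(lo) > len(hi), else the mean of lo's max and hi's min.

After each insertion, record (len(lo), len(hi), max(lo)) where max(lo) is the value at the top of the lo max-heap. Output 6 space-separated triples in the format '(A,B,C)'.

Answer: (1,0,37) (1,1,34) (2,1,34) (2,2,18) (3,2,34) (3,3,34)

Derivation:
Step 1: insert 37 -> lo=[37] hi=[] -> (len(lo)=1, len(hi)=0, max(lo)=37)
Step 2: insert 34 -> lo=[34] hi=[37] -> (len(lo)=1, len(hi)=1, max(lo)=34)
Step 3: insert 4 -> lo=[4, 34] hi=[37] -> (len(lo)=2, len(hi)=1, max(lo)=34)
Step 4: insert 18 -> lo=[4, 18] hi=[34, 37] -> (len(lo)=2, len(hi)=2, max(lo)=18)
Step 5: insert 41 -> lo=[4, 18, 34] hi=[37, 41] -> (len(lo)=3, len(hi)=2, max(lo)=34)
Step 6: insert 35 -> lo=[4, 18, 34] hi=[35, 37, 41] -> (len(lo)=3, len(hi)=3, max(lo)=34)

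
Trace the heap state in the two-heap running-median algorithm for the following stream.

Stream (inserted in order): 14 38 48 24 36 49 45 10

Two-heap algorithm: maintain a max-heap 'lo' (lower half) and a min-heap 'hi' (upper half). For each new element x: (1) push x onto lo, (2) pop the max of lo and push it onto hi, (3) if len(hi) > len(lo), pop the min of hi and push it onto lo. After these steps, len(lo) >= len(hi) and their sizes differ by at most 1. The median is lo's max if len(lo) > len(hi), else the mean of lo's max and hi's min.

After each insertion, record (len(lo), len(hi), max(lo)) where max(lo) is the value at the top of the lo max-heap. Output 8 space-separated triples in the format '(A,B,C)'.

Step 1: insert 14 -> lo=[14] hi=[] -> (len(lo)=1, len(hi)=0, max(lo)=14)
Step 2: insert 38 -> lo=[14] hi=[38] -> (len(lo)=1, len(hi)=1, max(lo)=14)
Step 3: insert 48 -> lo=[14, 38] hi=[48] -> (len(lo)=2, len(hi)=1, max(lo)=38)
Step 4: insert 24 -> lo=[14, 24] hi=[38, 48] -> (len(lo)=2, len(hi)=2, max(lo)=24)
Step 5: insert 36 -> lo=[14, 24, 36] hi=[38, 48] -> (len(lo)=3, len(hi)=2, max(lo)=36)
Step 6: insert 49 -> lo=[14, 24, 36] hi=[38, 48, 49] -> (len(lo)=3, len(hi)=3, max(lo)=36)
Step 7: insert 45 -> lo=[14, 24, 36, 38] hi=[45, 48, 49] -> (len(lo)=4, len(hi)=3, max(lo)=38)
Step 8: insert 10 -> lo=[10, 14, 24, 36] hi=[38, 45, 48, 49] -> (len(lo)=4, len(hi)=4, max(lo)=36)

Answer: (1,0,14) (1,1,14) (2,1,38) (2,2,24) (3,2,36) (3,3,36) (4,3,38) (4,4,36)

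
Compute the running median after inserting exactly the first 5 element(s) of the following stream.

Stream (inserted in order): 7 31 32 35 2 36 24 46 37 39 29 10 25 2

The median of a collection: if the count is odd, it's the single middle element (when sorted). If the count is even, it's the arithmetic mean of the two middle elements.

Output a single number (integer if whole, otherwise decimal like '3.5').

Step 1: insert 7 -> lo=[7] (size 1, max 7) hi=[] (size 0) -> median=7
Step 2: insert 31 -> lo=[7] (size 1, max 7) hi=[31] (size 1, min 31) -> median=19
Step 3: insert 32 -> lo=[7, 31] (size 2, max 31) hi=[32] (size 1, min 32) -> median=31
Step 4: insert 35 -> lo=[7, 31] (size 2, max 31) hi=[32, 35] (size 2, min 32) -> median=31.5
Step 5: insert 2 -> lo=[2, 7, 31] (size 3, max 31) hi=[32, 35] (size 2, min 32) -> median=31

Answer: 31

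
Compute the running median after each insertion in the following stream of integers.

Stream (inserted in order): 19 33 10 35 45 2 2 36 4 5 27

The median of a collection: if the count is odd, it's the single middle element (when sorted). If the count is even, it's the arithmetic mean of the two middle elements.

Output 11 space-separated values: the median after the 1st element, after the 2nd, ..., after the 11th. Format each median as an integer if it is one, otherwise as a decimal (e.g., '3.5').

Step 1: insert 19 -> lo=[19] (size 1, max 19) hi=[] (size 0) -> median=19
Step 2: insert 33 -> lo=[19] (size 1, max 19) hi=[33] (size 1, min 33) -> median=26
Step 3: insert 10 -> lo=[10, 19] (size 2, max 19) hi=[33] (size 1, min 33) -> median=19
Step 4: insert 35 -> lo=[10, 19] (size 2, max 19) hi=[33, 35] (size 2, min 33) -> median=26
Step 5: insert 45 -> lo=[10, 19, 33] (size 3, max 33) hi=[35, 45] (size 2, min 35) -> median=33
Step 6: insert 2 -> lo=[2, 10, 19] (size 3, max 19) hi=[33, 35, 45] (size 3, min 33) -> median=26
Step 7: insert 2 -> lo=[2, 2, 10, 19] (size 4, max 19) hi=[33, 35, 45] (size 3, min 33) -> median=19
Step 8: insert 36 -> lo=[2, 2, 10, 19] (size 4, max 19) hi=[33, 35, 36, 45] (size 4, min 33) -> median=26
Step 9: insert 4 -> lo=[2, 2, 4, 10, 19] (size 5, max 19) hi=[33, 35, 36, 45] (size 4, min 33) -> median=19
Step 10: insert 5 -> lo=[2, 2, 4, 5, 10] (size 5, max 10) hi=[19, 33, 35, 36, 45] (size 5, min 19) -> median=14.5
Step 11: insert 27 -> lo=[2, 2, 4, 5, 10, 19] (size 6, max 19) hi=[27, 33, 35, 36, 45] (size 5, min 27) -> median=19

Answer: 19 26 19 26 33 26 19 26 19 14.5 19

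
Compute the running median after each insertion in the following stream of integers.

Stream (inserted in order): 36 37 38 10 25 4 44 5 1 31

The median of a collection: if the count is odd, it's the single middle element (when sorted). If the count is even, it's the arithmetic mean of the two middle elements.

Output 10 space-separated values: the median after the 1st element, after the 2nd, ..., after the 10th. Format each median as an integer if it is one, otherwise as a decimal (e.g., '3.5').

Step 1: insert 36 -> lo=[36] (size 1, max 36) hi=[] (size 0) -> median=36
Step 2: insert 37 -> lo=[36] (size 1, max 36) hi=[37] (size 1, min 37) -> median=36.5
Step 3: insert 38 -> lo=[36, 37] (size 2, max 37) hi=[38] (size 1, min 38) -> median=37
Step 4: insert 10 -> lo=[10, 36] (size 2, max 36) hi=[37, 38] (size 2, min 37) -> median=36.5
Step 5: insert 25 -> lo=[10, 25, 36] (size 3, max 36) hi=[37, 38] (size 2, min 37) -> median=36
Step 6: insert 4 -> lo=[4, 10, 25] (size 3, max 25) hi=[36, 37, 38] (size 3, min 36) -> median=30.5
Step 7: insert 44 -> lo=[4, 10, 25, 36] (size 4, max 36) hi=[37, 38, 44] (size 3, min 37) -> median=36
Step 8: insert 5 -> lo=[4, 5, 10, 25] (size 4, max 25) hi=[36, 37, 38, 44] (size 4, min 36) -> median=30.5
Step 9: insert 1 -> lo=[1, 4, 5, 10, 25] (size 5, max 25) hi=[36, 37, 38, 44] (size 4, min 36) -> median=25
Step 10: insert 31 -> lo=[1, 4, 5, 10, 25] (size 5, max 25) hi=[31, 36, 37, 38, 44] (size 5, min 31) -> median=28

Answer: 36 36.5 37 36.5 36 30.5 36 30.5 25 28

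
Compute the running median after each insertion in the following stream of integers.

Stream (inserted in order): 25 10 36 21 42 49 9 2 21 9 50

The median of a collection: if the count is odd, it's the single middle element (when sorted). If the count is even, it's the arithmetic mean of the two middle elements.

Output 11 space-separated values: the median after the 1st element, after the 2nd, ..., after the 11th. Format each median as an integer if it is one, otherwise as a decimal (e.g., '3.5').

Step 1: insert 25 -> lo=[25] (size 1, max 25) hi=[] (size 0) -> median=25
Step 2: insert 10 -> lo=[10] (size 1, max 10) hi=[25] (size 1, min 25) -> median=17.5
Step 3: insert 36 -> lo=[10, 25] (size 2, max 25) hi=[36] (size 1, min 36) -> median=25
Step 4: insert 21 -> lo=[10, 21] (size 2, max 21) hi=[25, 36] (size 2, min 25) -> median=23
Step 5: insert 42 -> lo=[10, 21, 25] (size 3, max 25) hi=[36, 42] (size 2, min 36) -> median=25
Step 6: insert 49 -> lo=[10, 21, 25] (size 3, max 25) hi=[36, 42, 49] (size 3, min 36) -> median=30.5
Step 7: insert 9 -> lo=[9, 10, 21, 25] (size 4, max 25) hi=[36, 42, 49] (size 3, min 36) -> median=25
Step 8: insert 2 -> lo=[2, 9, 10, 21] (size 4, max 21) hi=[25, 36, 42, 49] (size 4, min 25) -> median=23
Step 9: insert 21 -> lo=[2, 9, 10, 21, 21] (size 5, max 21) hi=[25, 36, 42, 49] (size 4, min 25) -> median=21
Step 10: insert 9 -> lo=[2, 9, 9, 10, 21] (size 5, max 21) hi=[21, 25, 36, 42, 49] (size 5, min 21) -> median=21
Step 11: insert 50 -> lo=[2, 9, 9, 10, 21, 21] (size 6, max 21) hi=[25, 36, 42, 49, 50] (size 5, min 25) -> median=21

Answer: 25 17.5 25 23 25 30.5 25 23 21 21 21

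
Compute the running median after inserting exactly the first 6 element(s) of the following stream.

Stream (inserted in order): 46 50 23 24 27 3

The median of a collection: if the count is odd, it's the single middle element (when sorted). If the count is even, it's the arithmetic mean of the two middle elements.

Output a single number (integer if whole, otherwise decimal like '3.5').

Answer: 25.5

Derivation:
Step 1: insert 46 -> lo=[46] (size 1, max 46) hi=[] (size 0) -> median=46
Step 2: insert 50 -> lo=[46] (size 1, max 46) hi=[50] (size 1, min 50) -> median=48
Step 3: insert 23 -> lo=[23, 46] (size 2, max 46) hi=[50] (size 1, min 50) -> median=46
Step 4: insert 24 -> lo=[23, 24] (size 2, max 24) hi=[46, 50] (size 2, min 46) -> median=35
Step 5: insert 27 -> lo=[23, 24, 27] (size 3, max 27) hi=[46, 50] (size 2, min 46) -> median=27
Step 6: insert 3 -> lo=[3, 23, 24] (size 3, max 24) hi=[27, 46, 50] (size 3, min 27) -> median=25.5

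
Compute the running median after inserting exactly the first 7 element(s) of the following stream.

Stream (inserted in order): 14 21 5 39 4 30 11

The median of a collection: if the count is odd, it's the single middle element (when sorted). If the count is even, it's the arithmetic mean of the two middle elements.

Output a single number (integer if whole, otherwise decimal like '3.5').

Answer: 14

Derivation:
Step 1: insert 14 -> lo=[14] (size 1, max 14) hi=[] (size 0) -> median=14
Step 2: insert 21 -> lo=[14] (size 1, max 14) hi=[21] (size 1, min 21) -> median=17.5
Step 3: insert 5 -> lo=[5, 14] (size 2, max 14) hi=[21] (size 1, min 21) -> median=14
Step 4: insert 39 -> lo=[5, 14] (size 2, max 14) hi=[21, 39] (size 2, min 21) -> median=17.5
Step 5: insert 4 -> lo=[4, 5, 14] (size 3, max 14) hi=[21, 39] (size 2, min 21) -> median=14
Step 6: insert 30 -> lo=[4, 5, 14] (size 3, max 14) hi=[21, 30, 39] (size 3, min 21) -> median=17.5
Step 7: insert 11 -> lo=[4, 5, 11, 14] (size 4, max 14) hi=[21, 30, 39] (size 3, min 21) -> median=14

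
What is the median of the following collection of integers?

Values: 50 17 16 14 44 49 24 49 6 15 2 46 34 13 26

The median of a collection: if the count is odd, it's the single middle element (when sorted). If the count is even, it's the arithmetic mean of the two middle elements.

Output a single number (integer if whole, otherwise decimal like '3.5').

Answer: 24

Derivation:
Step 1: insert 50 -> lo=[50] (size 1, max 50) hi=[] (size 0) -> median=50
Step 2: insert 17 -> lo=[17] (size 1, max 17) hi=[50] (size 1, min 50) -> median=33.5
Step 3: insert 16 -> lo=[16, 17] (size 2, max 17) hi=[50] (size 1, min 50) -> median=17
Step 4: insert 14 -> lo=[14, 16] (size 2, max 16) hi=[17, 50] (size 2, min 17) -> median=16.5
Step 5: insert 44 -> lo=[14, 16, 17] (size 3, max 17) hi=[44, 50] (size 2, min 44) -> median=17
Step 6: insert 49 -> lo=[14, 16, 17] (size 3, max 17) hi=[44, 49, 50] (size 3, min 44) -> median=30.5
Step 7: insert 24 -> lo=[14, 16, 17, 24] (size 4, max 24) hi=[44, 49, 50] (size 3, min 44) -> median=24
Step 8: insert 49 -> lo=[14, 16, 17, 24] (size 4, max 24) hi=[44, 49, 49, 50] (size 4, min 44) -> median=34
Step 9: insert 6 -> lo=[6, 14, 16, 17, 24] (size 5, max 24) hi=[44, 49, 49, 50] (size 4, min 44) -> median=24
Step 10: insert 15 -> lo=[6, 14, 15, 16, 17] (size 5, max 17) hi=[24, 44, 49, 49, 50] (size 5, min 24) -> median=20.5
Step 11: insert 2 -> lo=[2, 6, 14, 15, 16, 17] (size 6, max 17) hi=[24, 44, 49, 49, 50] (size 5, min 24) -> median=17
Step 12: insert 46 -> lo=[2, 6, 14, 15, 16, 17] (size 6, max 17) hi=[24, 44, 46, 49, 49, 50] (size 6, min 24) -> median=20.5
Step 13: insert 34 -> lo=[2, 6, 14, 15, 16, 17, 24] (size 7, max 24) hi=[34, 44, 46, 49, 49, 50] (size 6, min 34) -> median=24
Step 14: insert 13 -> lo=[2, 6, 13, 14, 15, 16, 17] (size 7, max 17) hi=[24, 34, 44, 46, 49, 49, 50] (size 7, min 24) -> median=20.5
Step 15: insert 26 -> lo=[2, 6, 13, 14, 15, 16, 17, 24] (size 8, max 24) hi=[26, 34, 44, 46, 49, 49, 50] (size 7, min 26) -> median=24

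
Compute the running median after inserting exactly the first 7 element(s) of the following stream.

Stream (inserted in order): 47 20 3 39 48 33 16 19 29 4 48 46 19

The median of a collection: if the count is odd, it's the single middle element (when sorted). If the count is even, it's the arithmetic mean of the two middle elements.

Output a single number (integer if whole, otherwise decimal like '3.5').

Answer: 33

Derivation:
Step 1: insert 47 -> lo=[47] (size 1, max 47) hi=[] (size 0) -> median=47
Step 2: insert 20 -> lo=[20] (size 1, max 20) hi=[47] (size 1, min 47) -> median=33.5
Step 3: insert 3 -> lo=[3, 20] (size 2, max 20) hi=[47] (size 1, min 47) -> median=20
Step 4: insert 39 -> lo=[3, 20] (size 2, max 20) hi=[39, 47] (size 2, min 39) -> median=29.5
Step 5: insert 48 -> lo=[3, 20, 39] (size 3, max 39) hi=[47, 48] (size 2, min 47) -> median=39
Step 6: insert 33 -> lo=[3, 20, 33] (size 3, max 33) hi=[39, 47, 48] (size 3, min 39) -> median=36
Step 7: insert 16 -> lo=[3, 16, 20, 33] (size 4, max 33) hi=[39, 47, 48] (size 3, min 39) -> median=33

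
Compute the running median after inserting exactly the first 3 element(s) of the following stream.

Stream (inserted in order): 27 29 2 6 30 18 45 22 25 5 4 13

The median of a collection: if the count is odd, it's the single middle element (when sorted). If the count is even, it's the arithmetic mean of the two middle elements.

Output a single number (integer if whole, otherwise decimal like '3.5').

Step 1: insert 27 -> lo=[27] (size 1, max 27) hi=[] (size 0) -> median=27
Step 2: insert 29 -> lo=[27] (size 1, max 27) hi=[29] (size 1, min 29) -> median=28
Step 3: insert 2 -> lo=[2, 27] (size 2, max 27) hi=[29] (size 1, min 29) -> median=27

Answer: 27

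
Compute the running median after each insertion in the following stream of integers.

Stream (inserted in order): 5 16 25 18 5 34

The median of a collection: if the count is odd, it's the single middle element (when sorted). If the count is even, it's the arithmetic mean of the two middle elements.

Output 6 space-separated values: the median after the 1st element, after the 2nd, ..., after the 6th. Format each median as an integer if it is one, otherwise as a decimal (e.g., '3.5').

Step 1: insert 5 -> lo=[5] (size 1, max 5) hi=[] (size 0) -> median=5
Step 2: insert 16 -> lo=[5] (size 1, max 5) hi=[16] (size 1, min 16) -> median=10.5
Step 3: insert 25 -> lo=[5, 16] (size 2, max 16) hi=[25] (size 1, min 25) -> median=16
Step 4: insert 18 -> lo=[5, 16] (size 2, max 16) hi=[18, 25] (size 2, min 18) -> median=17
Step 5: insert 5 -> lo=[5, 5, 16] (size 3, max 16) hi=[18, 25] (size 2, min 18) -> median=16
Step 6: insert 34 -> lo=[5, 5, 16] (size 3, max 16) hi=[18, 25, 34] (size 3, min 18) -> median=17

Answer: 5 10.5 16 17 16 17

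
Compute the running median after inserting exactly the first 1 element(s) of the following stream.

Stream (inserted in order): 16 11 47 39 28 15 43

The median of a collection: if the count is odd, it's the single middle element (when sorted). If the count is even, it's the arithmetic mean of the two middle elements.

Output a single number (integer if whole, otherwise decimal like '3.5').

Answer: 16

Derivation:
Step 1: insert 16 -> lo=[16] (size 1, max 16) hi=[] (size 0) -> median=16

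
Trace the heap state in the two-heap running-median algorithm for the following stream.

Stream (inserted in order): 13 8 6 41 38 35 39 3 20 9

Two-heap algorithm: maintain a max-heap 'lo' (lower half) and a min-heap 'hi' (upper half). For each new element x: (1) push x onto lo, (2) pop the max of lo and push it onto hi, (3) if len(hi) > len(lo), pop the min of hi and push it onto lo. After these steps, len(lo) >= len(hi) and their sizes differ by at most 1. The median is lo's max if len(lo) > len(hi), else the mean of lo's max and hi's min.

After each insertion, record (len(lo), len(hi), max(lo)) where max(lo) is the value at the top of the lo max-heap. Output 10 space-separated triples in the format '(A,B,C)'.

Answer: (1,0,13) (1,1,8) (2,1,8) (2,2,8) (3,2,13) (3,3,13) (4,3,35) (4,4,13) (5,4,20) (5,5,13)

Derivation:
Step 1: insert 13 -> lo=[13] hi=[] -> (len(lo)=1, len(hi)=0, max(lo)=13)
Step 2: insert 8 -> lo=[8] hi=[13] -> (len(lo)=1, len(hi)=1, max(lo)=8)
Step 3: insert 6 -> lo=[6, 8] hi=[13] -> (len(lo)=2, len(hi)=1, max(lo)=8)
Step 4: insert 41 -> lo=[6, 8] hi=[13, 41] -> (len(lo)=2, len(hi)=2, max(lo)=8)
Step 5: insert 38 -> lo=[6, 8, 13] hi=[38, 41] -> (len(lo)=3, len(hi)=2, max(lo)=13)
Step 6: insert 35 -> lo=[6, 8, 13] hi=[35, 38, 41] -> (len(lo)=3, len(hi)=3, max(lo)=13)
Step 7: insert 39 -> lo=[6, 8, 13, 35] hi=[38, 39, 41] -> (len(lo)=4, len(hi)=3, max(lo)=35)
Step 8: insert 3 -> lo=[3, 6, 8, 13] hi=[35, 38, 39, 41] -> (len(lo)=4, len(hi)=4, max(lo)=13)
Step 9: insert 20 -> lo=[3, 6, 8, 13, 20] hi=[35, 38, 39, 41] -> (len(lo)=5, len(hi)=4, max(lo)=20)
Step 10: insert 9 -> lo=[3, 6, 8, 9, 13] hi=[20, 35, 38, 39, 41] -> (len(lo)=5, len(hi)=5, max(lo)=13)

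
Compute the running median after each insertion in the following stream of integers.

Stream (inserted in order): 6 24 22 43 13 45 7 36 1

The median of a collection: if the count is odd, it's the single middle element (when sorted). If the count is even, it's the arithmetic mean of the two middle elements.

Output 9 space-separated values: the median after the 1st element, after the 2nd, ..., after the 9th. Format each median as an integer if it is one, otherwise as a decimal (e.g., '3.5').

Step 1: insert 6 -> lo=[6] (size 1, max 6) hi=[] (size 0) -> median=6
Step 2: insert 24 -> lo=[6] (size 1, max 6) hi=[24] (size 1, min 24) -> median=15
Step 3: insert 22 -> lo=[6, 22] (size 2, max 22) hi=[24] (size 1, min 24) -> median=22
Step 4: insert 43 -> lo=[6, 22] (size 2, max 22) hi=[24, 43] (size 2, min 24) -> median=23
Step 5: insert 13 -> lo=[6, 13, 22] (size 3, max 22) hi=[24, 43] (size 2, min 24) -> median=22
Step 6: insert 45 -> lo=[6, 13, 22] (size 3, max 22) hi=[24, 43, 45] (size 3, min 24) -> median=23
Step 7: insert 7 -> lo=[6, 7, 13, 22] (size 4, max 22) hi=[24, 43, 45] (size 3, min 24) -> median=22
Step 8: insert 36 -> lo=[6, 7, 13, 22] (size 4, max 22) hi=[24, 36, 43, 45] (size 4, min 24) -> median=23
Step 9: insert 1 -> lo=[1, 6, 7, 13, 22] (size 5, max 22) hi=[24, 36, 43, 45] (size 4, min 24) -> median=22

Answer: 6 15 22 23 22 23 22 23 22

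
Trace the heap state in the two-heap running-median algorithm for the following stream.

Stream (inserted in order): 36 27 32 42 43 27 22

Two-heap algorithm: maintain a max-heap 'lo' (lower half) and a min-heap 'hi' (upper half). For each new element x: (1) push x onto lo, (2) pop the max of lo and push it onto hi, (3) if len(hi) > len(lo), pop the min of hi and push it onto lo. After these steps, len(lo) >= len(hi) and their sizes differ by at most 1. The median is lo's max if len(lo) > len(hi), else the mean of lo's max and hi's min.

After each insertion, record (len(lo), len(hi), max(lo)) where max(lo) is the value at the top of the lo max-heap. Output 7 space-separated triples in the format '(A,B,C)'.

Answer: (1,0,36) (1,1,27) (2,1,32) (2,2,32) (3,2,36) (3,3,32) (4,3,32)

Derivation:
Step 1: insert 36 -> lo=[36] hi=[] -> (len(lo)=1, len(hi)=0, max(lo)=36)
Step 2: insert 27 -> lo=[27] hi=[36] -> (len(lo)=1, len(hi)=1, max(lo)=27)
Step 3: insert 32 -> lo=[27, 32] hi=[36] -> (len(lo)=2, len(hi)=1, max(lo)=32)
Step 4: insert 42 -> lo=[27, 32] hi=[36, 42] -> (len(lo)=2, len(hi)=2, max(lo)=32)
Step 5: insert 43 -> lo=[27, 32, 36] hi=[42, 43] -> (len(lo)=3, len(hi)=2, max(lo)=36)
Step 6: insert 27 -> lo=[27, 27, 32] hi=[36, 42, 43] -> (len(lo)=3, len(hi)=3, max(lo)=32)
Step 7: insert 22 -> lo=[22, 27, 27, 32] hi=[36, 42, 43] -> (len(lo)=4, len(hi)=3, max(lo)=32)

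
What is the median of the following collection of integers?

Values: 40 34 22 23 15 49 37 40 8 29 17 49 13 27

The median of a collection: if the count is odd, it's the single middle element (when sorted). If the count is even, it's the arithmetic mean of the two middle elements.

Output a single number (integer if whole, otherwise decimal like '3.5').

Step 1: insert 40 -> lo=[40] (size 1, max 40) hi=[] (size 0) -> median=40
Step 2: insert 34 -> lo=[34] (size 1, max 34) hi=[40] (size 1, min 40) -> median=37
Step 3: insert 22 -> lo=[22, 34] (size 2, max 34) hi=[40] (size 1, min 40) -> median=34
Step 4: insert 23 -> lo=[22, 23] (size 2, max 23) hi=[34, 40] (size 2, min 34) -> median=28.5
Step 5: insert 15 -> lo=[15, 22, 23] (size 3, max 23) hi=[34, 40] (size 2, min 34) -> median=23
Step 6: insert 49 -> lo=[15, 22, 23] (size 3, max 23) hi=[34, 40, 49] (size 3, min 34) -> median=28.5
Step 7: insert 37 -> lo=[15, 22, 23, 34] (size 4, max 34) hi=[37, 40, 49] (size 3, min 37) -> median=34
Step 8: insert 40 -> lo=[15, 22, 23, 34] (size 4, max 34) hi=[37, 40, 40, 49] (size 4, min 37) -> median=35.5
Step 9: insert 8 -> lo=[8, 15, 22, 23, 34] (size 5, max 34) hi=[37, 40, 40, 49] (size 4, min 37) -> median=34
Step 10: insert 29 -> lo=[8, 15, 22, 23, 29] (size 5, max 29) hi=[34, 37, 40, 40, 49] (size 5, min 34) -> median=31.5
Step 11: insert 17 -> lo=[8, 15, 17, 22, 23, 29] (size 6, max 29) hi=[34, 37, 40, 40, 49] (size 5, min 34) -> median=29
Step 12: insert 49 -> lo=[8, 15, 17, 22, 23, 29] (size 6, max 29) hi=[34, 37, 40, 40, 49, 49] (size 6, min 34) -> median=31.5
Step 13: insert 13 -> lo=[8, 13, 15, 17, 22, 23, 29] (size 7, max 29) hi=[34, 37, 40, 40, 49, 49] (size 6, min 34) -> median=29
Step 14: insert 27 -> lo=[8, 13, 15, 17, 22, 23, 27] (size 7, max 27) hi=[29, 34, 37, 40, 40, 49, 49] (size 7, min 29) -> median=28

Answer: 28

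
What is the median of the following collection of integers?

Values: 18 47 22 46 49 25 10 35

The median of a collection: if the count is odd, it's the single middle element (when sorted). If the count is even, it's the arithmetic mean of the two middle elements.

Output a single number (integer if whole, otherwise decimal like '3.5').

Answer: 30

Derivation:
Step 1: insert 18 -> lo=[18] (size 1, max 18) hi=[] (size 0) -> median=18
Step 2: insert 47 -> lo=[18] (size 1, max 18) hi=[47] (size 1, min 47) -> median=32.5
Step 3: insert 22 -> lo=[18, 22] (size 2, max 22) hi=[47] (size 1, min 47) -> median=22
Step 4: insert 46 -> lo=[18, 22] (size 2, max 22) hi=[46, 47] (size 2, min 46) -> median=34
Step 5: insert 49 -> lo=[18, 22, 46] (size 3, max 46) hi=[47, 49] (size 2, min 47) -> median=46
Step 6: insert 25 -> lo=[18, 22, 25] (size 3, max 25) hi=[46, 47, 49] (size 3, min 46) -> median=35.5
Step 7: insert 10 -> lo=[10, 18, 22, 25] (size 4, max 25) hi=[46, 47, 49] (size 3, min 46) -> median=25
Step 8: insert 35 -> lo=[10, 18, 22, 25] (size 4, max 25) hi=[35, 46, 47, 49] (size 4, min 35) -> median=30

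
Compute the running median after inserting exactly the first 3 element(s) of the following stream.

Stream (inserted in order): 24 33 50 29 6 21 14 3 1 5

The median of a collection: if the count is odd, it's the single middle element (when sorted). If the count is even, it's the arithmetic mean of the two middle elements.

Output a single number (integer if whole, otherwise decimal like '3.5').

Answer: 33

Derivation:
Step 1: insert 24 -> lo=[24] (size 1, max 24) hi=[] (size 0) -> median=24
Step 2: insert 33 -> lo=[24] (size 1, max 24) hi=[33] (size 1, min 33) -> median=28.5
Step 3: insert 50 -> lo=[24, 33] (size 2, max 33) hi=[50] (size 1, min 50) -> median=33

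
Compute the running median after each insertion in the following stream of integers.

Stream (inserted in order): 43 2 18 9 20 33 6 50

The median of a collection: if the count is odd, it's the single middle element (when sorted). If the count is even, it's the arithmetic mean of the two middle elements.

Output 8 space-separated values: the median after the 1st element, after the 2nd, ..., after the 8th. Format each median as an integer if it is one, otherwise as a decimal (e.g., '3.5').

Step 1: insert 43 -> lo=[43] (size 1, max 43) hi=[] (size 0) -> median=43
Step 2: insert 2 -> lo=[2] (size 1, max 2) hi=[43] (size 1, min 43) -> median=22.5
Step 3: insert 18 -> lo=[2, 18] (size 2, max 18) hi=[43] (size 1, min 43) -> median=18
Step 4: insert 9 -> lo=[2, 9] (size 2, max 9) hi=[18, 43] (size 2, min 18) -> median=13.5
Step 5: insert 20 -> lo=[2, 9, 18] (size 3, max 18) hi=[20, 43] (size 2, min 20) -> median=18
Step 6: insert 33 -> lo=[2, 9, 18] (size 3, max 18) hi=[20, 33, 43] (size 3, min 20) -> median=19
Step 7: insert 6 -> lo=[2, 6, 9, 18] (size 4, max 18) hi=[20, 33, 43] (size 3, min 20) -> median=18
Step 8: insert 50 -> lo=[2, 6, 9, 18] (size 4, max 18) hi=[20, 33, 43, 50] (size 4, min 20) -> median=19

Answer: 43 22.5 18 13.5 18 19 18 19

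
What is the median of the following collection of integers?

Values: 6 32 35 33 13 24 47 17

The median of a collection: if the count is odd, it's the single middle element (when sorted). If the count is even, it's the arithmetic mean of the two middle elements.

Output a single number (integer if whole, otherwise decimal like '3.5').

Answer: 28

Derivation:
Step 1: insert 6 -> lo=[6] (size 1, max 6) hi=[] (size 0) -> median=6
Step 2: insert 32 -> lo=[6] (size 1, max 6) hi=[32] (size 1, min 32) -> median=19
Step 3: insert 35 -> lo=[6, 32] (size 2, max 32) hi=[35] (size 1, min 35) -> median=32
Step 4: insert 33 -> lo=[6, 32] (size 2, max 32) hi=[33, 35] (size 2, min 33) -> median=32.5
Step 5: insert 13 -> lo=[6, 13, 32] (size 3, max 32) hi=[33, 35] (size 2, min 33) -> median=32
Step 6: insert 24 -> lo=[6, 13, 24] (size 3, max 24) hi=[32, 33, 35] (size 3, min 32) -> median=28
Step 7: insert 47 -> lo=[6, 13, 24, 32] (size 4, max 32) hi=[33, 35, 47] (size 3, min 33) -> median=32
Step 8: insert 17 -> lo=[6, 13, 17, 24] (size 4, max 24) hi=[32, 33, 35, 47] (size 4, min 32) -> median=28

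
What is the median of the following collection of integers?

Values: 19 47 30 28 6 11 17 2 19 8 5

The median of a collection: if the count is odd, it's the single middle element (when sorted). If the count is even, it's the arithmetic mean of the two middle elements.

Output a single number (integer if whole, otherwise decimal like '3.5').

Step 1: insert 19 -> lo=[19] (size 1, max 19) hi=[] (size 0) -> median=19
Step 2: insert 47 -> lo=[19] (size 1, max 19) hi=[47] (size 1, min 47) -> median=33
Step 3: insert 30 -> lo=[19, 30] (size 2, max 30) hi=[47] (size 1, min 47) -> median=30
Step 4: insert 28 -> lo=[19, 28] (size 2, max 28) hi=[30, 47] (size 2, min 30) -> median=29
Step 5: insert 6 -> lo=[6, 19, 28] (size 3, max 28) hi=[30, 47] (size 2, min 30) -> median=28
Step 6: insert 11 -> lo=[6, 11, 19] (size 3, max 19) hi=[28, 30, 47] (size 3, min 28) -> median=23.5
Step 7: insert 17 -> lo=[6, 11, 17, 19] (size 4, max 19) hi=[28, 30, 47] (size 3, min 28) -> median=19
Step 8: insert 2 -> lo=[2, 6, 11, 17] (size 4, max 17) hi=[19, 28, 30, 47] (size 4, min 19) -> median=18
Step 9: insert 19 -> lo=[2, 6, 11, 17, 19] (size 5, max 19) hi=[19, 28, 30, 47] (size 4, min 19) -> median=19
Step 10: insert 8 -> lo=[2, 6, 8, 11, 17] (size 5, max 17) hi=[19, 19, 28, 30, 47] (size 5, min 19) -> median=18
Step 11: insert 5 -> lo=[2, 5, 6, 8, 11, 17] (size 6, max 17) hi=[19, 19, 28, 30, 47] (size 5, min 19) -> median=17

Answer: 17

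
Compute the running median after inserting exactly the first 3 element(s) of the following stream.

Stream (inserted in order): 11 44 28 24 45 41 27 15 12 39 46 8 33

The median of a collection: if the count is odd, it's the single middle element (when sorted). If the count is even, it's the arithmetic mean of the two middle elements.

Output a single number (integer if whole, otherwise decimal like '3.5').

Answer: 28

Derivation:
Step 1: insert 11 -> lo=[11] (size 1, max 11) hi=[] (size 0) -> median=11
Step 2: insert 44 -> lo=[11] (size 1, max 11) hi=[44] (size 1, min 44) -> median=27.5
Step 3: insert 28 -> lo=[11, 28] (size 2, max 28) hi=[44] (size 1, min 44) -> median=28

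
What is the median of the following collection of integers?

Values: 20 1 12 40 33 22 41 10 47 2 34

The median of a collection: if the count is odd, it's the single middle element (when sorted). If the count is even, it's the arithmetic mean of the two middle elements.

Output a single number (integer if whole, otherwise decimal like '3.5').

Step 1: insert 20 -> lo=[20] (size 1, max 20) hi=[] (size 0) -> median=20
Step 2: insert 1 -> lo=[1] (size 1, max 1) hi=[20] (size 1, min 20) -> median=10.5
Step 3: insert 12 -> lo=[1, 12] (size 2, max 12) hi=[20] (size 1, min 20) -> median=12
Step 4: insert 40 -> lo=[1, 12] (size 2, max 12) hi=[20, 40] (size 2, min 20) -> median=16
Step 5: insert 33 -> lo=[1, 12, 20] (size 3, max 20) hi=[33, 40] (size 2, min 33) -> median=20
Step 6: insert 22 -> lo=[1, 12, 20] (size 3, max 20) hi=[22, 33, 40] (size 3, min 22) -> median=21
Step 7: insert 41 -> lo=[1, 12, 20, 22] (size 4, max 22) hi=[33, 40, 41] (size 3, min 33) -> median=22
Step 8: insert 10 -> lo=[1, 10, 12, 20] (size 4, max 20) hi=[22, 33, 40, 41] (size 4, min 22) -> median=21
Step 9: insert 47 -> lo=[1, 10, 12, 20, 22] (size 5, max 22) hi=[33, 40, 41, 47] (size 4, min 33) -> median=22
Step 10: insert 2 -> lo=[1, 2, 10, 12, 20] (size 5, max 20) hi=[22, 33, 40, 41, 47] (size 5, min 22) -> median=21
Step 11: insert 34 -> lo=[1, 2, 10, 12, 20, 22] (size 6, max 22) hi=[33, 34, 40, 41, 47] (size 5, min 33) -> median=22

Answer: 22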